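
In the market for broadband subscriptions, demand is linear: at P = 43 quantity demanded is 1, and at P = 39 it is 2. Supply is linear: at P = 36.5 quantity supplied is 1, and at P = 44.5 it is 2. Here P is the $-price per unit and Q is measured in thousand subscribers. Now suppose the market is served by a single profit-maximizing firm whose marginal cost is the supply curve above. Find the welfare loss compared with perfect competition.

Demand slope = (39 − 43)/(2 − 1) = −4, so P = 47 − 4Q.
Supply slope = (44.5 − 36.5)/(2 − 1) = 8, so P = 28.5 + 8Q.
Competitive equilibrium: 47 − 4Q = 28.5 + 8Q → Q* = 1.5417, P* = 40.8333.
Marginal revenue: MR = 47 − 8Q. Set MR = MC: 47 − 8Q = 28.5 + 8Q → Q_m = 1.1563.
Price P_m = 47 − 4·1.1563 = 42.3748; MC(Q_m) = 28.5 + 8·1.1563 = 37.7504.
Competitive Q* = 1.5417, so ΔQ = 0.3854; wedge = 42.3748 − 37.7504 = 4.6244.
DWL = ½ × 0.3854 × 4.6244 = $0.89 thousand.

$0.89 thousand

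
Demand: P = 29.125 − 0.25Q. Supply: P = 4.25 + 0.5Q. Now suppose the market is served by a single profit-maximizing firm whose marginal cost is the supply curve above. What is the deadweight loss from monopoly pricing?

Competitive equilibrium: 29.125 − 0.25Q = 4.25 + 0.5Q → Q* = 33.1667, P* = 20.8333.
Marginal revenue: MR = 29.125 − 0.5Q. Set MR = MC: 29.125 − 0.5Q = 4.25 + 0.5Q → Q_m = 24.875.
Price P_m = 29.125 − 0.25·24.875 = 22.9063; MC(Q_m) = 4.25 + 0.5·24.875 = 16.6875.
Competitive Q* = 33.1667, so ΔQ = 8.2917; wedge = 22.9063 − 16.6875 = 6.2188.
DWL = ½ × 8.2917 × 6.2188 = 25.78.

25.78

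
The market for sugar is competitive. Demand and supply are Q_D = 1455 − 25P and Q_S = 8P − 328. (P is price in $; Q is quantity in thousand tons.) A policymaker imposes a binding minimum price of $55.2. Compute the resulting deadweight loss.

In inverse form: demand P = 58.2 − 0.04Q, supply P = 41 + 0.125Q.
Competitive equilibrium: 58.2 − 0.04Q = 41 + 0.125Q → Q* = 104.2424, P* = 54.0303.
At the floor P = 55.2, quantity demanded = (58.2 − 55.2)/0.04 = 75.
Sellers' marginal cost at Q' = 75: 41 + 0.125·75 = 50.375.
ΔQ = 104.2424 − 75 = 29.2424; wedge = 55.2 − 50.375 = 4.825.
Deadweight loss = ½ × 29.2424 × 4.825 = $70.55 thousand.

$70.55 thousand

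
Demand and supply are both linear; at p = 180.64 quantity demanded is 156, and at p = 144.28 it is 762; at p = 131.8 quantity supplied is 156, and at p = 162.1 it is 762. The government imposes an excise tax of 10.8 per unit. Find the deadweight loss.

Demand slope = (144.28 − 180.64)/(762 − 156) = −0.06, so p = 190 − 0.06q.
Supply slope = (162.1 − 131.8)/(762 − 156) = 0.05, so p = 124 + 0.05q.
Competitive equilibrium: 190 − 0.06q = 124 + 0.05q → q* = 600, p* = 154.
With the tax, the buyer price exceeds the seller price by 10.8: (190 − 0.06q) − (124 + 0.05q) = 10.8 → q' = 501.8182.
Δq = 600 − 501.8182 = 98.1818; the wedge equals the tax, 10.8.
Welfare loss = ½ × 98.1818 × 10.8 = 530.18.

530.18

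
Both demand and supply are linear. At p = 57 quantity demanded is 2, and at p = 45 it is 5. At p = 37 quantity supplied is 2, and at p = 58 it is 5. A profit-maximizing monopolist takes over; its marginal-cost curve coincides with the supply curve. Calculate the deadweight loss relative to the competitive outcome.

5.70

Demand slope = (45 − 57)/(5 − 2) = −4, so p = 65 − 4q.
Supply slope = (58 − 37)/(5 − 2) = 7, so p = 23 + 7q.
Competitive equilibrium: 65 − 4q = 23 + 7q → q* = 3.8182, p* = 49.7273.
Marginal revenue: MR = 65 − 8q. Set MR = MC: 65 − 8q = 23 + 7q → q_m = 2.8.
Price p_m = 65 − 4·2.8 = 53.8; MC(q_m) = 23 + 7·2.8 = 42.6.
Competitive q* = 3.8182, so Δq = 1.0182; wedge = 53.8 − 42.6 = 11.2.
The triangle = ½ × 1.0182 × 11.2 = 5.70.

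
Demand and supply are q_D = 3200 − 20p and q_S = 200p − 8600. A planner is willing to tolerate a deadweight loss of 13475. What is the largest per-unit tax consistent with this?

38.5

In inverse form: demand p = 160 − 0.05q, supply p = 43 + 0.005q.
Competitive equilibrium: 160 − 0.05q = 43 + 0.005q → q* = 2127.2727, p* = 53.6364.
A tax t gives Δq = t/0.055 and wedge t, so DWL = t²/0.11.
t²/0.11 = 13475 → t² = 1482.25 → t = 38.5.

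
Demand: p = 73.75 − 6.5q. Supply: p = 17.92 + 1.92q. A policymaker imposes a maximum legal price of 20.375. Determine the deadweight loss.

Competitive equilibrium: 73.75 − 6.5q = 17.92 + 1.92q → q* = 6.6306, p* = 30.6508.
At the ceiling p = 20.375, quantity supplied = (20.375 − 17.92)/1.92 = 1.2786.
Willingness to pay at q' = 1.2786: 73.75 − 6.5·1.2786 = 65.4391.
Δq = 6.6306 − 1.2786 = 5.352; wedge = 65.4391 − 20.375 = 45.0641.
Deadweight loss = ½ × 5.352 × 45.0641 = 120.59.

120.59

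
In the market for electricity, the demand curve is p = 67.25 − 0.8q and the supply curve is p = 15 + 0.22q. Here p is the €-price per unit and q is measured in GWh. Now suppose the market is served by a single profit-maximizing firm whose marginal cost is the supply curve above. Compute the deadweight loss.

Competitive equilibrium: 67.25 − 0.8q = 15 + 0.22q → q* = 51.2255, p* = 26.2696.
Marginal revenue: MR = 67.25 − 1.6q. Set MR = MC: 67.25 − 1.6q = 15 + 0.22q → q_m = 28.7088.
Price p_m = 67.25 − 0.8·28.7088 = 44.283; MC(q_m) = 15 + 0.22·28.7088 = 21.3159.
Competitive q* = 51.2255, so Δq = 22.5167; wedge = 44.283 − 21.3159 = 22.9671.
The triangle = ½ × 22.5167 × 22.9671 = €258.57.

€258.57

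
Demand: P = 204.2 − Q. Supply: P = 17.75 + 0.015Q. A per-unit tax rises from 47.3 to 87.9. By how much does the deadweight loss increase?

2704

Competitive equilibrium: 204.2 − Q = 17.75 + 0.015Q → Q* = 183.6946, P* = 20.5054.
For a per-unit tax t: ΔQ = t/1.015, so DWL = ½·t·(t/1.015) = t²/2.03.
At t = 47.3: DWL = 1102.113. At t = 87.9: DWL = 3806.113.
Increase = 3806.113 − 1102.113 = 2704.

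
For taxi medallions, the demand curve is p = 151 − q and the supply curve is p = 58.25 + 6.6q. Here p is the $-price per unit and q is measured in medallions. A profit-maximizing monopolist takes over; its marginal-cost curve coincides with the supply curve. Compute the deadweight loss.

Competitive equilibrium: 151 − q = 58.25 + 6.6q → q* = 12.2039, p* = 138.7961.
Marginal revenue: MR = 151 − 2q. Set MR = MC: 151 − 2q = 58.25 + 6.6q → q_m = 10.7849.
Price p_m = 151 − 1·10.7849 = 140.2151; MC(q_m) = 58.25 + 6.6·10.7849 = 129.4303.
Competitive q* = 12.2039, so Δq = 1.419; wedge = 140.2151 − 129.4303 = 10.7848.
Deadweight loss = ½ × 1.419 × 10.7848 = $7.65.

$7.65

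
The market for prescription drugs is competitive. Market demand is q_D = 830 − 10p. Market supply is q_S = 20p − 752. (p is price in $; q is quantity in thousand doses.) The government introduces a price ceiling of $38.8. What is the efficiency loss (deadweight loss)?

In inverse form: demand p = 83 − 0.1q, supply p = 37.6 + 0.05q.
Competitive equilibrium: 83 − 0.1q = 37.6 + 0.05q → q* = 302.6667, p* = 52.7333.
At the ceiling p = 38.8, quantity supplied = (38.8 − 37.6)/0.05 = 24.
Willingness to pay at q' = 24: 83 − 0.1·24 = 80.6.
Δq = 302.6667 − 24 = 278.6667; wedge = 80.6 − 38.8 = 41.8.
DWL = ½ × 278.6667 × 41.8 = $5824.13 thousand.

$5824.13 thousand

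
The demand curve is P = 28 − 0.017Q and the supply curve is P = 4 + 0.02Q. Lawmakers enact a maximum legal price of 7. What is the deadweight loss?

Competitive equilibrium: 28 − 0.017Q = 4 + 0.02Q → Q* = 648.6486, P* = 16.973.
At the ceiling P = 7, quantity supplied = (7 − 4)/0.02 = 150.
Willingness to pay at Q' = 150: 28 − 0.017·150 = 25.45.
ΔQ = 648.6486 − 150 = 498.6486; wedge = 25.45 − 7 = 18.45.
The triangle = ½ × 498.6486 × 18.45 = 4600.03.

4600.03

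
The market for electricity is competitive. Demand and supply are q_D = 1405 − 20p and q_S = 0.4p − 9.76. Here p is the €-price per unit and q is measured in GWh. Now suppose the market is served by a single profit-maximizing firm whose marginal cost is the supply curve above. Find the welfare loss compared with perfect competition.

€0.15

In inverse form: demand p = 70.25 − 0.05q, supply p = 24.4 + 2.5q.
Competitive equilibrium: 70.25 − 0.05q = 24.4 + 2.5q → q* = 17.9804, p* = 69.351.
Marginal revenue: MR = 70.25 − 0.1q. Set MR = MC: 70.25 − 0.1q = 24.4 + 2.5q → q_m = 17.6346.
Price p_m = 70.25 − 0.05·17.6346 = 69.3683; MC(q_m) = 24.4 + 2.5·17.6346 = 68.4865.
Competitive q* = 17.9804, so Δq = 0.3458; wedge = 69.3683 − 68.4865 = 0.8818.
Welfare loss = ½ × 0.3458 × 0.8818 = €0.15.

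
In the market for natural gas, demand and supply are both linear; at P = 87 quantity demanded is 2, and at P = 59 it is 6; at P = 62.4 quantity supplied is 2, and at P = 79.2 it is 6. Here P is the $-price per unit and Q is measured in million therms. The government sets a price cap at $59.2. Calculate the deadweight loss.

Demand slope = (59 − 87)/(6 − 2) = −7, so P = 101 − 7Q.
Supply slope = (79.2 − 62.4)/(6 − 2) = 4.2, so P = 54 + 4.2Q.
Competitive equilibrium: 101 − 7Q = 54 + 4.2Q → Q* = 4.1964, P* = 71.625.
At the ceiling P = 59.2, quantity supplied = (59.2 − 54)/4.2 = 1.2381.
Willingness to pay at Q' = 1.2381: 101 − 7·1.2381 = 92.3333.
ΔQ = 4.1964 − 1.2381 = 2.9583; wedge = 92.3333 − 59.2 = 33.1333.
DWL = ½ × 2.9583 × 33.1333 = $49.01 million.

$49.01 million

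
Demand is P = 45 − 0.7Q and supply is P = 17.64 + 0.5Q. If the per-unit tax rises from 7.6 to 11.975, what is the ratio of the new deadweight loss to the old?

2.483

Competitive equilibrium: 45 − 0.7Q = 17.64 + 0.5Q → Q* = 22.8, P* = 29.04.
For a per-unit tax t: ΔQ = t/1.2, so DWL = ½·t·(t/1.2) = t²/2.4.
At t = 7.6: DWL = 24.067. At t = 11.975: DWL = 59.750.
Ratio = (11.975/7.6)² = 2.483.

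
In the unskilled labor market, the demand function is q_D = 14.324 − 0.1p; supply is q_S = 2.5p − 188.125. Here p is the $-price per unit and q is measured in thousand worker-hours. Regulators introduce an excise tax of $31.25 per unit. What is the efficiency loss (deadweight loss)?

$46.95 thousand

In inverse form: demand p = 143.24 − 10q, supply p = 75.25 + 0.4q.
Competitive equilibrium: 143.24 − 10q = 75.25 + 0.4q → q* = 6.5375, p* = 77.865.
With the tax, the buyer price exceeds the seller price by 31.25: (143.24 − 10q) − (75.25 + 0.4q) = 31.25 → q' = 3.5327.
Δq = 6.5375 − 3.5327 = 3.0048; the wedge equals the tax, 31.25.
DWL = ½ × 3.0048 × 31.25 = $46.95 thousand.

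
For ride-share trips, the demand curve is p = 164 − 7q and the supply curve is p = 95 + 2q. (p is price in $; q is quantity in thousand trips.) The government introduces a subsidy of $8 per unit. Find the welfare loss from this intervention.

Competitive equilibrium: 164 − 7q = 95 + 2q → q* = 7.6667, p* = 110.3333.
The subsidy lowers effective supply by 8: p = 87 + 2q.
New quantity: 164 − 7q = 87 + 2q → q' = 8.5556.
Overproduction Δq = 8.5556 − 7.6667 = 0.8889; wedge = subsidy = 8.
Welfare loss = ½ × 0.8889 × 8 = $3.56 thousand.

$3.56 thousand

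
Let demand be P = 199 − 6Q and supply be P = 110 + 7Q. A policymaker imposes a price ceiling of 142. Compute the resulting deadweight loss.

Competitive equilibrium: 199 − 6Q = 110 + 7Q → Q* = 6.8462, P* = 157.9231.
At the ceiling P = 142, quantity supplied = (142 − 110)/7 = 4.5714.
Willingness to pay at Q' = 4.5714: 199 − 6·4.5714 = 171.5716.
ΔQ = 6.8462 − 4.5714 = 2.2748; wedge = 171.5716 − 142 = 29.5716.
Deadweight loss = ½ × 2.2748 × 29.5716 = 33.63.

33.63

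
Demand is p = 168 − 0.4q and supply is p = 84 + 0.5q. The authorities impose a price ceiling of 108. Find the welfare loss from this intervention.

924.80

Competitive equilibrium: 168 − 0.4q = 84 + 0.5q → q* = 93.3333, p* = 130.6667.
At the ceiling p = 108, quantity supplied = (108 − 84)/0.5 = 48.
Willingness to pay at q' = 48: 168 − 0.4·48 = 148.8.
Δq = 93.3333 − 48 = 45.3333; wedge = 148.8 − 108 = 40.8.
Deadweight loss = ½ × 45.3333 × 40.8 = 924.80.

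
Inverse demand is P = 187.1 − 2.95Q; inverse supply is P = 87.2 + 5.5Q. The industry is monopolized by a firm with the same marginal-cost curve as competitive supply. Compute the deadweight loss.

39.54

Competitive equilibrium: 187.1 − 2.95Q = 87.2 + 5.5Q → Q* = 11.8225, P* = 152.2237.
Marginal revenue: MR = 187.1 − 5.9Q. Set MR = MC: 187.1 − 5.9Q = 87.2 + 5.5Q → Q_m = 8.7632.
Price P_m = 187.1 − 2.95·8.7632 = 161.2486; MC(Q_m) = 87.2 + 5.5·8.7632 = 135.3976.
Competitive Q* = 11.8225, so ΔQ = 3.0593; wedge = 161.2486 − 135.3976 = 25.851.
DWL = ½ × 3.0593 × 25.851 = 39.54.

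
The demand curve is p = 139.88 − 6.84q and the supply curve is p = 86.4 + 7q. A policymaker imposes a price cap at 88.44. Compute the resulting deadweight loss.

88.33

Competitive equilibrium: 139.88 − 6.84q = 86.4 + 7q → q* = 3.8642, p* = 113.4491.
At the ceiling p = 88.44, quantity supplied = (88.44 − 86.4)/7 = 0.2914.
Willingness to pay at q' = 0.2914: 139.88 − 6.84·0.2914 = 137.8868.
Δq = 3.8642 − 0.2914 = 3.5728; wedge = 137.8868 − 88.44 = 49.4468.
The triangle = ½ × 3.5728 × 49.4468 = 88.33.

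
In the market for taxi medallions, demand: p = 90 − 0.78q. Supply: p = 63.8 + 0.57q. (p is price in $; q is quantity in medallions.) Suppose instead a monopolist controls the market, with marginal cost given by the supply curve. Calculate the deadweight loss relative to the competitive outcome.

Competitive equilibrium: 90 − 0.78q = 63.8 + 0.57q → q* = 19.4074, p* = 74.8622.
Marginal revenue: MR = 90 − 1.56q. Set MR = MC: 90 − 1.56q = 63.8 + 0.57q → q_m = 12.3005.
Price p_m = 90 − 0.78·12.3005 = 80.4056; MC(q_m) = 63.8 + 0.57·12.3005 = 70.8113.
Competitive q* = 19.4074, so Δq = 7.1069; wedge = 80.4056 − 70.8113 = 9.5943.
Deadweight loss = ½ × 7.1069 × 9.5943 = $34.09.

$34.09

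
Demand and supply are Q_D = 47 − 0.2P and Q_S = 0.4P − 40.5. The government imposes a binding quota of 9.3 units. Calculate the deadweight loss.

In inverse form: demand P = 235 − 5Q, supply P = 101.25 + 2.5Q.
Competitive equilibrium: 235 − 5Q = 101.25 + 2.5Q → Q* = 17.8333, P* = 145.8333.
At Q = 9.3: demand price = 235 − 5·9.3 = 188.5; supply price = 101.25 + 2.5·9.3 = 124.5.
ΔQ = 17.8333 − 9.3 = 8.5333; wedge = 188.5 − 124.5 = 64.
Deadweight loss = ½ × 8.5333 × 64 = 273.07.

273.07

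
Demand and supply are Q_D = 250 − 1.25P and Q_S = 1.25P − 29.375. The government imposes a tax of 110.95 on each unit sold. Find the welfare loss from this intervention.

3846.84

In inverse form: demand P = 200 − 0.8Q, supply P = 23.5 + 0.8Q.
Competitive equilibrium: 200 − 0.8Q = 23.5 + 0.8Q → Q* = 110.3125, P* = 111.75.
With the tax, the buyer price exceeds the seller price by 110.95: (200 − 0.8Q) − (23.5 + 0.8Q) = 110.95 → Q' = 40.9688.
ΔQ = 110.3125 − 40.9688 = 69.3437; the wedge equals the tax, 110.95.
Deadweight loss = ½ × 69.3437 × 110.95 = 3846.84.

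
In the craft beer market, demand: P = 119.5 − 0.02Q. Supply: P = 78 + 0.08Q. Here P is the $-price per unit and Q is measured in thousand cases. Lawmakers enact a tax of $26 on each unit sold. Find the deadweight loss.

Competitive equilibrium: 119.5 − 0.02Q = 78 + 0.08Q → Q* = 415, P* = 111.2.
With the tax, the buyer price exceeds the seller price by 26: (119.5 − 0.02Q) − (78 + 0.08Q) = 26 → Q' = 155.
ΔQ = 415 − 155 = 260; the wedge equals the tax, 26.
The triangle = ½ × 260 × 26 = $3380 thousand.

$3380 thousand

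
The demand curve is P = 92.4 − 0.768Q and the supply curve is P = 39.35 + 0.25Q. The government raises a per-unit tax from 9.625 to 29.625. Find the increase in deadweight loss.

Competitive equilibrium: 92.4 − 0.768Q = 39.35 + 0.25Q → Q* = 52.112, P* = 52.378.
For a per-unit tax t: ΔQ = t/1.018, so DWL = ½·t·(t/1.018) = t²/2.036.
At t = 9.625: DWL = 45.501. At t = 29.625: DWL = 431.061.
Increase = 431.061 − 45.501 = 385.56.

385.56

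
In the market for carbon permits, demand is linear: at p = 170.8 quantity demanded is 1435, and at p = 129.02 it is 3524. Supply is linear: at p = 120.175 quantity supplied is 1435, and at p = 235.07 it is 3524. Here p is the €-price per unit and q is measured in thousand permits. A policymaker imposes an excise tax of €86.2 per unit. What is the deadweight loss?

€49536.27 thousand

Demand slope = (129.02 − 170.8)/(3524 − 1435) = −0.02, so p = 199.5 − 0.02q.
Supply slope = (235.07 − 120.175)/(3524 − 1435) = 0.055, so p = 41.25 + 0.055q.
Competitive equilibrium: 199.5 − 0.02q = 41.25 + 0.055q → q* = 2110, p* = 157.3.
With the tax, the buyer price exceeds the seller price by 86.2: (199.5 − 0.02q) − (41.25 + 0.055q) = 86.2 → q' = 960.6667.
Δq = 2110 − 960.6667 = 1149.3333; the wedge equals the tax, 86.2.
DWL = ½ × 1149.3333 × 86.2 = €49536.27 thousand.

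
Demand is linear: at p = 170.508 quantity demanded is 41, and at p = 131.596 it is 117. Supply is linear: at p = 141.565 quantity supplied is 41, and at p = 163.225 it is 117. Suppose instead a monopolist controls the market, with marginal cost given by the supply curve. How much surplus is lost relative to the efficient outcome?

Demand slope = (131.596 − 170.508)/(117 − 41) = −0.512, so p = 191.5 − 0.512q.
Supply slope = (163.225 − 141.565)/(117 − 41) = 0.285, so p = 129.88 + 0.285q.
Competitive equilibrium: 191.5 − 0.512q = 129.88 + 0.285q → q* = 77.3149, p* = 151.9148.
Marginal revenue: MR = 191.5 − 1.024q. Set MR = MC: 191.5 − 1.024q = 129.88 + 0.285q → q_m = 47.0741.
Price p_m = 191.5 − 0.512·47.0741 = 167.3981; MC(q_m) = 129.88 + 0.285·47.0741 = 143.2961.
Competitive q* = 77.3149, so Δq = 30.2408; wedge = 167.3981 − 143.2961 = 24.102.
DWL = ½ × 30.2408 × 24.102 = 364.43.

364.43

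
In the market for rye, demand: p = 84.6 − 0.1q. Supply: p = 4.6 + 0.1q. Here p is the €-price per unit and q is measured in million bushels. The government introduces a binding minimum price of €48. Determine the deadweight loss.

€115.60 million

Competitive equilibrium: 84.6 − 0.1q = 4.6 + 0.1q → q* = 400, p* = 44.6.
At the floor p = 48, quantity demanded = (84.6 − 48)/0.1 = 366.
Sellers' marginal cost at q' = 366: 4.6 + 0.1·366 = 41.2.
Δq = 400 − 366 = 34; wedge = 48 − 41.2 = 6.8.
Deadweight loss = ½ × 34 × 6.8 = €115.60 million.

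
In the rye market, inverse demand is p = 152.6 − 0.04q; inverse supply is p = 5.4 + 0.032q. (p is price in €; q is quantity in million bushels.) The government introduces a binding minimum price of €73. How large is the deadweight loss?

€106.71 million

Competitive equilibrium: 152.6 − 0.04q = 5.4 + 0.032q → q* = 2044.4444, p* = 70.8222.
At the floor p = 73, quantity demanded = (152.6 − 73)/0.04 = 1990.
Sellers' marginal cost at q' = 1990: 5.4 + 0.032·1990 = 69.08.
Δq = 2044.4444 − 1990 = 54.4444; wedge = 73 − 69.08 = 3.92.
Deadweight loss = ½ × 54.4444 × 3.92 = €106.71 million.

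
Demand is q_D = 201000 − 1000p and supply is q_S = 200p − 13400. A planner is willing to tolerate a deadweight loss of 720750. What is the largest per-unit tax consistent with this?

In inverse form: demand p = 201 − 0.001q, supply p = 67 + 0.005q.
Competitive equilibrium: 201 − 0.001q = 67 + 0.005q → q* = 22333.3333, p* = 178.6667.
A tax t gives Δq = t/0.006 and wedge t, so DWL = t²/0.012.
t²/0.012 = 720750 → t² = 8649 → t = 93.

93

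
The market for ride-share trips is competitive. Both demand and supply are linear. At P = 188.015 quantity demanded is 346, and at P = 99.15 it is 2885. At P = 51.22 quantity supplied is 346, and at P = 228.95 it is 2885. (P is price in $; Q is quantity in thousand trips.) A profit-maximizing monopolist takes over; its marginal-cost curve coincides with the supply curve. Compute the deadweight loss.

$8920.32 thousand

Demand slope = (99.15 − 188.015)/(2885 − 346) = −0.035, so P = 200.125 − 0.035Q.
Supply slope = (228.95 − 51.22)/(2885 − 346) = 0.07, so P = 27 + 0.07Q.
Competitive equilibrium: 200.125 − 0.035Q = 27 + 0.07Q → Q* = 1648.80952, P* = 142.41667.
Marginal revenue: MR = 200.125 − 0.07Q. Set MR = MC: 200.125 − 0.07Q = 27 + 0.07Q → Q_m = 1236.60714.
Price P_m = 200.125 − 0.035·1236.60714 = 156.84375; MC(Q_m) = 27 + 0.07·1236.60714 = 113.5625.
Competitive Q* = 1648.80952, so ΔQ = 412.20238; wedge = 156.84375 − 113.5625 = 43.28125.
DWL = ½ × 412.20238 × 43.28125 = $8920.32 thousand.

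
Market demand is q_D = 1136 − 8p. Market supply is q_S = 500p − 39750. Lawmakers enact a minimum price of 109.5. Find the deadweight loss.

In inverse form: demand p = 142 − 0.125q, supply p = 79.5 + 0.002q.
Competitive equilibrium: 142 − 0.125q = 79.5 + 0.002q → q* = 492.126, p* = 80.4843.
At the floor p = 109.5, quantity demanded = (142 − 109.5)/0.125 = 260.
Sellers' marginal cost at q' = 260: 79.5 + 0.002·260 = 80.02.
Δq = 492.126 − 260 = 232.126; wedge = 109.5 − 80.02 = 29.48.
The triangle = ½ × 232.126 × 29.48 = 3421.54.

3421.54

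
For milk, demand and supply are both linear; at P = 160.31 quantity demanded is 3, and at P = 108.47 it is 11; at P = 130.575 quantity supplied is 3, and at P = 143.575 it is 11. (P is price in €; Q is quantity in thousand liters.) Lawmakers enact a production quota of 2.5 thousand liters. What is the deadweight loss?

€70.43 thousand

Demand slope = (108.47 − 160.31)/(11 − 3) = −6.48, so P = 179.75 − 6.48Q.
Supply slope = (143.575 − 130.575)/(11 − 3) = 1.625, so P = 125.7 + 1.625Q.
Competitive equilibrium: 179.75 − 6.48Q = 125.7 + 1.625Q → Q* = 6.66872, P* = 136.53667.
At Q = 2.5: demand price = 179.75 − 6.48·2.5 = 163.55; supply price = 125.7 + 1.625·2.5 = 129.7625.
ΔQ = 6.66872 − 2.5 = 4.16872; wedge = 163.55 − 129.7625 = 33.7875.
The triangle = ½ × 4.16872 × 33.7875 = €70.43 thousand.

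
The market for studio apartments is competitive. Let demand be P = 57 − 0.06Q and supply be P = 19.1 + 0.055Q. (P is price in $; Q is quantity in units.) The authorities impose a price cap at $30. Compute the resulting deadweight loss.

$992.54

Competitive equilibrium: 57 − 0.06Q = 19.1 + 0.055Q → Q* = 329.5652, P* = 37.2261.
At the ceiling P = 30, quantity supplied = (30 − 19.1)/0.055 = 198.1818.
Willingness to pay at Q' = 198.1818: 57 − 0.06·198.1818 = 45.1091.
ΔQ = 329.5652 − 198.1818 = 131.3834; wedge = 45.1091 − 30 = 15.1091.
Deadweight loss = ½ × 131.3834 × 15.1091 = $992.54.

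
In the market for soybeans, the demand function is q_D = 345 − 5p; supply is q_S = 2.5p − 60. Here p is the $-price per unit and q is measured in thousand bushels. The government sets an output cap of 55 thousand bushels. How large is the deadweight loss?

In inverse form: demand p = 69 − 0.2q, supply p = 24 + 0.4q.
Competitive equilibrium: 69 − 0.2q = 24 + 0.4q → q* = 75, p* = 54.
At q = 55: demand price = 69 − 0.2·55 = 58; supply price = 24 + 0.4·55 = 46.
Δq = 75 − 55 = 20; wedge = 58 − 46 = 12.
Welfare loss = ½ × 20 × 12 = $120 thousand.

$120 thousand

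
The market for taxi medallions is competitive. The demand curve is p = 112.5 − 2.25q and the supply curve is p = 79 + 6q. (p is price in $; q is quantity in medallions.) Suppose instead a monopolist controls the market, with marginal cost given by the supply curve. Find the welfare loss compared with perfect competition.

Competitive equilibrium: 112.5 − 2.25q = 79 + 6q → q* = 4.0606, p* = 103.3636.
Marginal revenue: MR = 112.5 − 4.5q. Set MR = MC: 112.5 − 4.5q = 79 + 6q → q_m = 3.1905.
Price p_m = 112.5 − 2.25·3.1905 = 105.3214; MC(q_m) = 79 + 6·3.1905 = 98.143.
Competitive q* = 4.0606, so Δq = 0.8701; wedge = 105.3214 − 98.143 = 7.1784.
Deadweight loss = ½ × 0.8701 × 7.1784 = $3.12.

$3.12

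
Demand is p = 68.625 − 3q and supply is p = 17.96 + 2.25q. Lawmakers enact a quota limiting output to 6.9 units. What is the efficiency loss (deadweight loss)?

Competitive equilibrium: 68.625 − 3q = 17.96 + 2.25q → q* = 9.6505, p* = 39.6736.
At q = 6.9: demand price = 68.625 − 3·6.9 = 47.925; supply price = 17.96 + 2.25·6.9 = 33.485.
Δq = 9.6505 − 6.9 = 2.7505; wedge = 47.925 − 33.485 = 14.44.
Welfare loss = ½ × 2.7505 × 14.44 = 19.86.

19.86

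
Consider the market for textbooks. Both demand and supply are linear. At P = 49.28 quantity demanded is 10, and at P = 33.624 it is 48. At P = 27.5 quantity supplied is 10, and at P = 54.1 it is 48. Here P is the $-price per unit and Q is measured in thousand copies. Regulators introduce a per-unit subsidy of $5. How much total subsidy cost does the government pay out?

Demand slope = (33.624 − 49.28)/(48 − 10) = −0.412, so P = 53.4 − 0.412Q.
Supply slope = (54.1 − 27.5)/(48 − 10) = 0.7, so P = 20.5 + 0.7Q.
Competitive equilibrium: 53.4 − 0.412Q = 20.5 + 0.7Q → Q* = 29.5863, P* = 41.2104.
The subsidy lowers effective supply by 5: P = 15.5 + 0.7Q.
New quantity: 53.4 − 0.412Q = 15.5 + 0.7Q → Q' = 34.0827.
Total subsidy cost = 5 × 34.0827 = $170.41 thousand.

$170.41 thousand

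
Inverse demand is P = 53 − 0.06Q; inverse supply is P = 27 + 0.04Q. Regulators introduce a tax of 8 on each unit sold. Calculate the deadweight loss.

Competitive equilibrium: 53 − 0.06Q = 27 + 0.04Q → Q* = 260, P* = 37.4.
With the tax, the buyer price exceeds the seller price by 8: (53 − 0.06Q) − (27 + 0.04Q) = 8 → Q' = 180.
ΔQ = 260 − 180 = 80; the wedge equals the tax, 8.
Welfare loss = ½ × 80 × 8 = 320.

320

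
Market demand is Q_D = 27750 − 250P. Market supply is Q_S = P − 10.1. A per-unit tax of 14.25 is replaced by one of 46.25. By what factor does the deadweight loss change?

10.534

In inverse form: demand P = 111 − 0.004Q, supply P = 10.1 + Q.
Competitive equilibrium: 111 − 0.004Q = 10.1 + Q → Q* = 100.498, P* = 110.598.
For a per-unit tax t: ΔQ = t/1.004, so DWL = ½·t·(t/1.004) = t²/2.008.
At t = 14.25: DWL = 101.127. At t = 46.25: DWL = 1065.270.
Ratio = (46.25/14.25)² = 10.534.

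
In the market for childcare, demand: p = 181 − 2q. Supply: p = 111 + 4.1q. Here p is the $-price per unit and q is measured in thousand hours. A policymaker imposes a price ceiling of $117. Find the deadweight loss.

Competitive equilibrium: 181 − 2q = 111 + 4.1q → q* = 11.4754, p* = 158.0492.
At the ceiling p = 117, quantity supplied = (117 − 111)/4.1 = 1.4634.
Willingness to pay at q' = 1.4634: 181 − 2·1.4634 = 178.0732.
Δq = 11.4754 − 1.4634 = 10.012; wedge = 178.0732 − 117 = 61.0732.
The triangle = ½ × 10.012 × 61.0732 = $305.73 thousand.

$305.73 thousand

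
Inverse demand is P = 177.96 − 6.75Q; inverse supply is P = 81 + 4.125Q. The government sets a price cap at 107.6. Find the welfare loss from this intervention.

Competitive equilibrium: 177.96 − 6.75Q = 81 + 4.125Q → Q* = 8.9159, P* = 117.7779.
At the ceiling P = 107.6, quantity supplied = (107.6 − 81)/4.125 = 6.4485.
Willingness to pay at Q' = 6.4485: 177.96 − 6.75·6.4485 = 134.4326.
ΔQ = 8.9159 − 6.4485 = 2.4674; wedge = 134.4326 − 107.6 = 26.8326.
Welfare loss = ½ × 2.4674 × 26.8326 = 33.10.

33.10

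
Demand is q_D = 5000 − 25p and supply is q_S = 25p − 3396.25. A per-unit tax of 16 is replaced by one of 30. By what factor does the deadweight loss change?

3.516

In inverse form: demand p = 200 − 0.04q, supply p = 135.85 + 0.04q.
Competitive equilibrium: 200 − 0.04q = 135.85 + 0.04q → q* = 801.875, p* = 167.925.
For a per-unit tax t: Δq = t/0.08, so DWL = ½·t·(t/0.08) = t²/0.16.
At t = 16: DWL = 1600. At t = 30: DWL = 5625.
Ratio = (30/16)² = 3.516.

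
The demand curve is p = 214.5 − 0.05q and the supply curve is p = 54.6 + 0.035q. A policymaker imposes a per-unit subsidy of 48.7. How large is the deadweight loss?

Competitive equilibrium: 214.5 − 0.05q = 54.6 + 0.035q → q* = 1881.1765, p* = 120.4412.
The subsidy lowers effective supply by 48.7: p = 5.9 + 0.035q.
New quantity: 214.5 − 0.05q = 5.9 + 0.035q → q' = 2454.1176.
Overproduction Δq = 2454.1176 − 1881.1765 = 572.9411; wedge = subsidy = 48.7.
DWL = ½ × 572.9411 × 48.7 = 13951.12.

13951.12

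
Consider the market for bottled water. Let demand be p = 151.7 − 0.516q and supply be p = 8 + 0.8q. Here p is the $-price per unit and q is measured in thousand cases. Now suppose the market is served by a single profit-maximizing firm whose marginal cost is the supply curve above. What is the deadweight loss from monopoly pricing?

$622.41 thousand

Competitive equilibrium: 151.7 − 0.516q = 8 + 0.8q → q* = 109.1945, p* = 95.3556.
Marginal revenue: MR = 151.7 − 1.032q. Set MR = MC: 151.7 − 1.032q = 8 + 0.8q → q_m = 78.4389.
Price p_m = 151.7 − 0.516·78.4389 = 111.2255; MC(q_m) = 8 + 0.8·78.4389 = 70.7511.
Competitive q* = 109.1945, so Δq = 30.7556; wedge = 111.2255 − 70.7511 = 40.4744.
Deadweight loss = ½ × 30.7556 × 40.4744 = $622.41 thousand.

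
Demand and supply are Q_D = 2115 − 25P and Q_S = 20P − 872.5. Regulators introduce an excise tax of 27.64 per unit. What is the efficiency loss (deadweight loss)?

In inverse form: demand P = 84.6 − 0.04Q, supply P = 43.625 + 0.05Q.
Competitive equilibrium: 84.6 − 0.04Q = 43.625 + 0.05Q → Q* = 455.2778, P* = 66.3889.
With the tax, the buyer price exceeds the seller price by 27.64: (84.6 − 0.04Q) − (43.625 + 0.05Q) = 27.64 → Q' = 148.1667.
ΔQ = 455.2778 − 148.1667 = 307.1111; the wedge equals the tax, 27.64.
DWL = ½ × 307.1111 × 27.64 = 4244.28.

4244.28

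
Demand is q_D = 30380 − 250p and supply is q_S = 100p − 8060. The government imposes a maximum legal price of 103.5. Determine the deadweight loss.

In inverse form: demand p = 121.52 − 0.004q, supply p = 80.6 + 0.01q.
Competitive equilibrium: 121.52 − 0.004q = 80.6 + 0.01q → q* = 2922.8571, p* = 109.8286.
At the ceiling p = 103.5, quantity supplied = (103.5 − 80.6)/0.01 = 2290.
Willingness to pay at q' = 2290: 121.52 − 0.004·2290 = 112.36.
Δq = 2922.8571 − 2290 = 632.8571; wedge = 112.36 − 103.5 = 8.86.
Deadweight loss = ½ × 632.8571 × 8.86 = 2803.56.

2803.56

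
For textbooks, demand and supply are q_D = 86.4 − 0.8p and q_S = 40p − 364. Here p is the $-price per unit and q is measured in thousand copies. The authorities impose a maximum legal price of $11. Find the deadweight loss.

In inverse form: demand p = 108 − 1.25q, supply p = 9.1 + 0.025q.
Competitive equilibrium: 108 − 1.25q = 9.1 + 0.025q → q* = 77.5686, p* = 11.0392.
At the ceiling p = 11, quantity supplied = (11 − 9.1)/0.025 = 76.
Willingness to pay at q' = 76: 108 − 1.25·76 = 13.
Δq = 77.5686 − 76 = 1.5686; wedge = 13 − 11 = 2.
Welfare loss = ½ × 1.5686 × 2 = $1.57 thousand.

$1.57 thousand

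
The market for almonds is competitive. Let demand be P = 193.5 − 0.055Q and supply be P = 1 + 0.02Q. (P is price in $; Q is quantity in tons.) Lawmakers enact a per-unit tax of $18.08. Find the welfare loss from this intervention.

Competitive equilibrium: 193.5 − 0.055Q = 1 + 0.02Q → Q* = 2566.6667, P* = 52.3333.
With the tax, the buyer price exceeds the seller price by 18.08: (193.5 − 0.055Q) − (1 + 0.02Q) = 18.08 → Q' = 2325.6.
ΔQ = 2566.6667 − 2325.6 = 241.0667; the wedge equals the tax, 18.08.
Welfare loss = ½ × 241.0667 × 18.08 = $2179.24.

$2179.24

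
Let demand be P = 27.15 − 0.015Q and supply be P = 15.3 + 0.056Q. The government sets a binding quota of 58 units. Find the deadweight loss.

421.01

Competitive equilibrium: 27.15 − 0.015Q = 15.3 + 0.056Q → Q* = 166.9014, P* = 24.6465.
At Q = 58: demand price = 27.15 − 0.015·58 = 26.28; supply price = 15.3 + 0.056·58 = 18.548.
ΔQ = 166.9014 − 58 = 108.9014; wedge = 26.28 − 18.548 = 7.732.
DWL = ½ × 108.9014 × 7.732 = 421.01.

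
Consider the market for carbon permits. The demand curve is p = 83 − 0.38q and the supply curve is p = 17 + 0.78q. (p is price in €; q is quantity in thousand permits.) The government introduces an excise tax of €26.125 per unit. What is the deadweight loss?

€294.19 thousand

Competitive equilibrium: 83 − 0.38q = 17 + 0.78q → q* = 56.8966, p* = 61.3793.
With the tax, the buyer price exceeds the seller price by 26.125: (83 − 0.38q) − (17 + 0.78q) = 26.125 → q' = 34.375.
Δq = 56.8966 − 34.375 = 22.5216; the wedge equals the tax, 26.125.
Welfare loss = ½ × 22.5216 × 26.125 = €294.19 thousand.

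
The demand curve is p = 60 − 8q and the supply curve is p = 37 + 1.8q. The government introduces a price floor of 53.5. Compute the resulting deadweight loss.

11.54

Competitive equilibrium: 60 − 8q = 37 + 1.8q → q* = 2.3469, p* = 41.2245.
At the floor p = 53.5, quantity demanded = (60 − 53.5)/8 = 0.8125.
Sellers' marginal cost at q' = 0.8125: 37 + 1.8·0.8125 = 38.4625.
Δq = 2.3469 − 0.8125 = 1.5344; wedge = 53.5 − 38.4625 = 15.0375.
Welfare loss = ½ × 1.5344 × 15.0375 = 11.54.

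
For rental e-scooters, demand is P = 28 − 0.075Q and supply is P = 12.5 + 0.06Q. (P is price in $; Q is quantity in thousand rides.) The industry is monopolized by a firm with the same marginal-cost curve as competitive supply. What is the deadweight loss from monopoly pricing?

$113.50 thousand

Competitive equilibrium: 28 − 0.075Q = 12.5 + 0.06Q → Q* = 114.8148, P* = 19.3889.
Marginal revenue: MR = 28 − 0.15Q. Set MR = MC: 28 − 0.15Q = 12.5 + 0.06Q → Q_m = 73.8095.
Price P_m = 28 − 0.075·73.8095 = 22.4643; MC(Q_m) = 12.5 + 0.06·73.8095 = 16.9286.
Competitive Q* = 114.8148, so ΔQ = 41.0053; wedge = 22.4643 − 16.9286 = 5.5357.
The triangle = ½ × 41.0053 × 5.5357 = $113.50 thousand.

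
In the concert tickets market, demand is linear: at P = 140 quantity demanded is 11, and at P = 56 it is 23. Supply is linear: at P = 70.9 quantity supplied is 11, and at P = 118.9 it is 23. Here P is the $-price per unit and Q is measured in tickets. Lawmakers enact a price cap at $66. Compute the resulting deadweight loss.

$309.94

Demand slope = (56 − 140)/(23 − 11) = −7, so P = 217 − 7Q.
Supply slope = (118.9 − 70.9)/(23 − 11) = 4, so P = 26.9 + 4Q.
Competitive equilibrium: 217 − 7Q = 26.9 + 4Q → Q* = 17.2818, P* = 96.0273.
At the ceiling P = 66, quantity supplied = (66 − 26.9)/4 = 9.775.
Willingness to pay at Q' = 9.775: 217 − 7·9.775 = 148.575.
ΔQ = 17.2818 − 9.775 = 7.5068; wedge = 148.575 − 66 = 82.575.
Deadweight loss = ½ × 7.5068 × 82.575 = $309.94.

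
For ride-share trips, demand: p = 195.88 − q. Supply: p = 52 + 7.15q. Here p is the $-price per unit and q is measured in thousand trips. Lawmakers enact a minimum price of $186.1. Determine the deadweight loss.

$252.65 thousand

Competitive equilibrium: 195.88 − q = 52 + 7.15q → q* = 17.654, p* = 178.226.
At the floor p = 186.1, quantity demanded = (195.88 − 186.1)/1 = 9.78.
Sellers' marginal cost at q' = 9.78: 52 + 7.15·9.78 = 121.927.
Δq = 17.654 − 9.78 = 7.874; wedge = 186.1 − 121.927 = 64.173.
The triangle = ½ × 7.874 × 64.173 = $252.65 thousand.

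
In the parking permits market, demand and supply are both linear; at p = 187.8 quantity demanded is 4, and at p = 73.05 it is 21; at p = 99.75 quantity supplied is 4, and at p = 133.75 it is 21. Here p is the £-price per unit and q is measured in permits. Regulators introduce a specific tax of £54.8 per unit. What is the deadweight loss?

£171.60

Demand slope = (73.05 − 187.8)/(21 − 4) = −6.75, so p = 214.8 − 6.75q.
Supply slope = (133.75 − 99.75)/(21 − 4) = 2, so p = 91.75 + 2q.
Competitive equilibrium: 214.8 − 6.75q = 91.75 + 2q → q* = 14.0629, p* = 119.8757.
With the tax, the buyer price exceeds the seller price by 54.8: (214.8 − 6.75q) − (91.75 + 2q) = 54.8 → q' = 7.8.
Δq = 14.0629 − 7.8 = 6.2629; the wedge equals the tax, 54.8.
DWL = ½ × 6.2629 × 54.8 = £171.60.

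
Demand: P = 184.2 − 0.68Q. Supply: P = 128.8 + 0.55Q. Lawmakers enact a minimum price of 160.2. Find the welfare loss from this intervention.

Competitive equilibrium: 184.2 − 0.68Q = 128.8 + 0.55Q → Q* = 45.0407, P* = 153.5724.
At the floor P = 160.2, quantity demanded = (184.2 − 160.2)/0.68 = 35.2941.
Sellers' marginal cost at Q' = 35.2941: 128.8 + 0.55·35.2941 = 148.2118.
ΔQ = 45.0407 − 35.2941 = 9.7466; wedge = 160.2 − 148.2118 = 11.9882.
DWL = ½ × 9.7466 × 11.9882 = 58.42.

58.42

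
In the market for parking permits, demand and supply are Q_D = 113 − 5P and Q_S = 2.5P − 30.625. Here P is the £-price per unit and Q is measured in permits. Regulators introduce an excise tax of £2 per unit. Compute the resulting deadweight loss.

£3.33

In inverse form: demand P = 22.6 − 0.2Q, supply P = 12.25 + 0.4Q.
Competitive equilibrium: 22.6 − 0.2Q = 12.25 + 0.4Q → Q* = 17.25, P* = 19.15.
With the tax, the buyer price exceeds the seller price by 2: (22.6 − 0.2Q) − (12.25 + 0.4Q) = 2 → Q' = 13.9167.
ΔQ = 17.25 − 13.9167 = 3.3333; the wedge equals the tax, 2.
DWL = ½ × 3.3333 × 2 = £3.33.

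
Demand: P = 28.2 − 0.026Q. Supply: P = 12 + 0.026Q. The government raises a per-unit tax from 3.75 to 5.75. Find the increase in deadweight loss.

Competitive equilibrium: 28.2 − 0.026Q = 12 + 0.026Q → Q* = 311.5385, P* = 20.1.
For a per-unit tax t: ΔQ = t/0.052, so DWL = ½·t·(t/0.052) = t²/0.104.
At t = 3.75: DWL = 135.216. At t = 5.75: DWL = 317.909.
Increase = 317.909 − 135.216 = 182.69.

182.69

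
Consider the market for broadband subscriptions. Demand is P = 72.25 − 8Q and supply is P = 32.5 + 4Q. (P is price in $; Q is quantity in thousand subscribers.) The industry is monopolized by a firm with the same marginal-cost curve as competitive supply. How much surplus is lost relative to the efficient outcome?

$10.53 thousand

Competitive equilibrium: 72.25 − 8Q = 32.5 + 4Q → Q* = 3.3125, P* = 45.75.
Marginal revenue: MR = 72.25 − 16Q. Set MR = MC: 72.25 − 16Q = 32.5 + 4Q → Q_m = 1.9875.
Price P_m = 72.25 − 8·1.9875 = 56.35; MC(Q_m) = 32.5 + 4·1.9875 = 40.45.
Competitive Q* = 3.3125, so ΔQ = 1.325; wedge = 56.35 − 40.45 = 15.9.
Welfare loss = ½ × 1.325 × 15.9 = $10.53 thousand.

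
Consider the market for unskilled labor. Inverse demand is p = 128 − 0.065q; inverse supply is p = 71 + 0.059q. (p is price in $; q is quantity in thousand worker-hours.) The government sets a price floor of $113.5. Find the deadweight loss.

$3470.75 thousand

Competitive equilibrium: 128 − 0.065q = 71 + 0.059q → q* = 459.6774, p* = 98.121.
At the floor p = 113.5, quantity demanded = (128 − 113.5)/0.065 = 223.0769.
Sellers' marginal cost at q' = 223.0769: 71 + 0.059·223.0769 = 84.1615.
Δq = 459.6774 − 223.0769 = 236.6005; wedge = 113.5 − 84.1615 = 29.3385.
DWL = ½ × 236.6005 × 29.3385 = $3470.75 thousand.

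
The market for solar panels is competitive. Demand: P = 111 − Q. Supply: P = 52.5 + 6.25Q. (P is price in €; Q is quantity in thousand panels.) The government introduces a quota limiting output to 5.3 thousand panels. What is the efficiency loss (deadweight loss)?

Competitive equilibrium: 111 − Q = 52.5 + 6.25Q → Q* = 8.069, P* = 102.931.
At Q = 5.3: demand price = 111 − 1·5.3 = 105.7; supply price = 52.5 + 6.25·5.3 = 85.625.
ΔQ = 8.069 − 5.3 = 2.769; wedge = 105.7 − 85.625 = 20.075.
DWL = ½ × 2.769 × 20.075 = €27.79 thousand.

€27.79 thousand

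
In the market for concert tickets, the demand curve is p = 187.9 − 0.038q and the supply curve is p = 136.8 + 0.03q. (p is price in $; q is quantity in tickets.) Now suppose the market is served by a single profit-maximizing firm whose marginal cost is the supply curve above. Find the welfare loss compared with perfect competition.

$2467.51

Competitive equilibrium: 187.9 − 0.038q = 136.8 + 0.03q → q* = 751.47059, p* = 159.34412.
Marginal revenue: MR = 187.9 − 0.076q. Set MR = MC: 187.9 − 0.076q = 136.8 + 0.03q → q_m = 482.07547.
Price p_m = 187.9 − 0.038·482.07547 = 169.58113; MC(q_m) = 136.8 + 0.03·482.07547 = 151.26226.
Competitive q* = 751.47059, so Δq = 269.39512; wedge = 169.58113 − 151.26226 = 18.31887.
Deadweight loss = ½ × 269.39512 × 18.31887 = $2467.51.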